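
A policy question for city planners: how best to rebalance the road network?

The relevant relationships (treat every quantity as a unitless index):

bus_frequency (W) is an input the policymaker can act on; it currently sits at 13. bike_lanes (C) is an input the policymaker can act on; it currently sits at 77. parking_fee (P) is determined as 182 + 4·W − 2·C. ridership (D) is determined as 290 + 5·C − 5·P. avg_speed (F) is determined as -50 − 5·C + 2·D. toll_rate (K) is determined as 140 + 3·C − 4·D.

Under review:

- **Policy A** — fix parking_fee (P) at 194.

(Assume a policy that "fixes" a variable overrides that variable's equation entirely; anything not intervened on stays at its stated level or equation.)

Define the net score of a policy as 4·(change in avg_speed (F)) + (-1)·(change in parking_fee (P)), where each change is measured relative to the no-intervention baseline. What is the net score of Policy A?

Baseline:
  W = 13
  C = 77
  P = 182 + 4·13 − 2·77 = 80
  D = 290 + 5·77 − 5·80 = 275
  F = -50 − 5·77 + 2·275 = 115
Policy A (P := 194):
  W = 13
  C = 77
  P = 194
  D = 290 + 5·77 − 5·194 = -295
  F = -50 − 5·77 + 2·(-295) = -1025
ΔF = -1025 − 115 = -1140; ΔP = 194 − 80 = 114
Score = 4·(-1140) + (-1)·114 = -4674

-4674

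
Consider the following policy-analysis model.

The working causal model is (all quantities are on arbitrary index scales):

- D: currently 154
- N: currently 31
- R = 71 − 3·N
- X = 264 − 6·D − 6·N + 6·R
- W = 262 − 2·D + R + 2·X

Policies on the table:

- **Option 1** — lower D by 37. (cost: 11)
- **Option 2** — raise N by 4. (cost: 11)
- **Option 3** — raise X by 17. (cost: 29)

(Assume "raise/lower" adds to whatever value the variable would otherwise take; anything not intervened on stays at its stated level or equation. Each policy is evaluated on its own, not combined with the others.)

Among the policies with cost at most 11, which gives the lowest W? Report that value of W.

Option 1 (D − 37):
  D = 154 − 37 = 117
  N = 31
  R = 71 − 3·31 = -22
  X = 264 − 6·117 − 6·31 + 6·(-22) = -756
  W = 262 − 2·117 + (-22) + 2·(-756) = -1506
Option 2 (N + 4):
  D = 154
  N = 31 + 4 = 35
  R = 71 − 3·35 = -34
  X = 264 − 6·154 − 6·35 + 6·(-34) = -1074
  W = 262 − 2·154 + (-34) + 2·(-1074) = -2228
Comparing — Option 1: W=-1506, Option 2: W=-2228. Lowest is -2228 (Option 2).

-2228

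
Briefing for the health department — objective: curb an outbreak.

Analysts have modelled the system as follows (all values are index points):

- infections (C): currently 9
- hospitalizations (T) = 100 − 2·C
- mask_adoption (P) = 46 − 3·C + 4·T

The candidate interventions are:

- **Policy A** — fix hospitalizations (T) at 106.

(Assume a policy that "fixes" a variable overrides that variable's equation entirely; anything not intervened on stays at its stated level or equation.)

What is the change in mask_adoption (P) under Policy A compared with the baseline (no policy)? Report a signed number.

Baseline:
  C = 9
  T = 100 − 2·9 = 82
  P = 46 − 3·9 + 4·82 = 347
Policy A (T := 106):
  C = 9
  T = 106
  P = 46 − 3·9 + 4·106 = 443
Change in P: 443 − 347 = 96

96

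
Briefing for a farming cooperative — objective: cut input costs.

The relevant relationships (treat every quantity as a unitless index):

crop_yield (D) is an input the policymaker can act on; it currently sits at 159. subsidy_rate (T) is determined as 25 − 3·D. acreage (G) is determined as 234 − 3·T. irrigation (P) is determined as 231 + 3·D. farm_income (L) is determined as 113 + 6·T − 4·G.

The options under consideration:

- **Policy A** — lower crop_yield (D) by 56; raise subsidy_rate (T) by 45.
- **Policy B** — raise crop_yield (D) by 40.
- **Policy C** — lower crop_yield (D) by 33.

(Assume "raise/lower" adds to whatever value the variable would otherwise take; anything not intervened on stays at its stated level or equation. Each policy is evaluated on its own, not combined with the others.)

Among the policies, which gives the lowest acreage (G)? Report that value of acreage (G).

Policy A (D − 56, T + 45):
  D = 159 − 56 = 103
  T = 25 − 3·103 (+45 from intervention) = -239
  G = 234 − 3·(-239) = 951
Policy B (D + 40):
  D = 159 + 40 = 199
  T = 25 − 3·199 = -572
  G = 234 − 3·(-572) = 1950
Policy C (D − 33):
  D = 159 − 33 = 126
  T = 25 − 3·126 = -353
  G = 234 − 3·(-353) = 1293
Comparing — Policy A: G=951, Policy B: G=1950, Policy C: G=1293. Lowest is 951 (Policy A).

951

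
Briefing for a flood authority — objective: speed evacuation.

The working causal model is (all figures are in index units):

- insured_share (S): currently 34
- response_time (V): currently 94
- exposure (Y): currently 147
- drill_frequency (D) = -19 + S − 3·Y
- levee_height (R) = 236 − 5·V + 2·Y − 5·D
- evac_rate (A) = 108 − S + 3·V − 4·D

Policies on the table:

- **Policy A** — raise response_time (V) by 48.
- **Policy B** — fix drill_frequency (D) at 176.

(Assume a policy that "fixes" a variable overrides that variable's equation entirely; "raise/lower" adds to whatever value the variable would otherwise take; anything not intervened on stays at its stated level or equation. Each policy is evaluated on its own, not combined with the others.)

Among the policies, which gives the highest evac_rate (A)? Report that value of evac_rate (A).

Policy A (V + 48):
  S = 34
  V = 94 + 48 = 142
  Y = 147
  D = -19 + 34 − 3·147 = -426
  A = 108 − 34 + 3·142 − 4·(-426) = 2204
Policy B (D := 176):
  S = 34
  V = 94
  Y = 147
  D = 176
  A = 108 − 34 + 3·94 − 4·176 = -348
Comparing — Policy A: A=2204, Policy B: A=-348. Highest is 2204 (Policy A).

2204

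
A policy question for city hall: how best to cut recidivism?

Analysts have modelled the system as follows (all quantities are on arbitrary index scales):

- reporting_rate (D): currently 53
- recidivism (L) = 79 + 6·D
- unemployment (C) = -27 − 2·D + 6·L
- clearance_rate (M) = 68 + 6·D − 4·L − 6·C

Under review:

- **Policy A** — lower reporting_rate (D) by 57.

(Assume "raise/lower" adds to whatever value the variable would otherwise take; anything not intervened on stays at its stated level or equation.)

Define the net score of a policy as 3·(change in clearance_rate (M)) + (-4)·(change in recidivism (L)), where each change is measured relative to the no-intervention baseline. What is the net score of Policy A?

Baseline:
  D = 53
  L = 79 + 6·53 = 397
  C = -27 − 2·53 + 6·397 = 2249
  M = 68 + 6·53 − 4·397 − 6·2249 = -14696
Policy A (D − 57):
  D = 53 − 57 = -4
  L = 79 + 6·(-4) = 55
  C = -27 − 2·(-4) + 6·55 = 311
  M = 68 + 6·(-4) − 4·55 − 6·311 = -2042
ΔM = -2042 − (-14696) = 12654; ΔL = 55 − 397 = -342
Score = 3·12654 + (-4)·(-342) = 39330

39330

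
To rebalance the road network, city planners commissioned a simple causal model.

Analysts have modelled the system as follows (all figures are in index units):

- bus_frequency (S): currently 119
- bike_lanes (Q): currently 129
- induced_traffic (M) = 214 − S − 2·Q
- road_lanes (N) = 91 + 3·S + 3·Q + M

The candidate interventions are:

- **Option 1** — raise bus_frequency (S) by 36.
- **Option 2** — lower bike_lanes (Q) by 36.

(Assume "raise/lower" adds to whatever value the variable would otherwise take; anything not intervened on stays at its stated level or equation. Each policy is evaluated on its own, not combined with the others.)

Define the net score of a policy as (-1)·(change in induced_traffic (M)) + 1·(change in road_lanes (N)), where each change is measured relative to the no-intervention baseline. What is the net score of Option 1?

108

Baseline:
  S = 119
  Q = 129
  M = 214 − 119 − 2·129 = -163
  N = 91 + 3·119 + 3·129 + (-163) = 672
Option 1 (S + 36):
  S = 119 + 36 = 155
  Q = 129
  M = 214 − 155 − 2·129 = -199
  N = 91 + 3·155 + 3·129 + (-199) = 744
ΔM = -199 − (-163) = -36; ΔN = 744 − 672 = 72
Score = (-1)·(-36) + 1·72 = 108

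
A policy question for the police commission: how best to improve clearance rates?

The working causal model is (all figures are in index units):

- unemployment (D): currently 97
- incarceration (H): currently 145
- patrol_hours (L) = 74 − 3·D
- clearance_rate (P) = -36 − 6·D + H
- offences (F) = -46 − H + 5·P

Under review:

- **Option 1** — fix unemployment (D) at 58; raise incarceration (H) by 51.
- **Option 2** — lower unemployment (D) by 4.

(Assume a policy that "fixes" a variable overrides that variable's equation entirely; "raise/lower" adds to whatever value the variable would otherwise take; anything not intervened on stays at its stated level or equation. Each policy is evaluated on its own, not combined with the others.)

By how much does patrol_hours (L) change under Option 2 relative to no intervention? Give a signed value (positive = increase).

Baseline:
  D = 97
  L = 74 − 3·97 = -217
Option 2 (D − 4):
  D = 97 − 4 = 93
  L = 74 − 3·93 = -205
Change in L: -205 − (-217) = 12

12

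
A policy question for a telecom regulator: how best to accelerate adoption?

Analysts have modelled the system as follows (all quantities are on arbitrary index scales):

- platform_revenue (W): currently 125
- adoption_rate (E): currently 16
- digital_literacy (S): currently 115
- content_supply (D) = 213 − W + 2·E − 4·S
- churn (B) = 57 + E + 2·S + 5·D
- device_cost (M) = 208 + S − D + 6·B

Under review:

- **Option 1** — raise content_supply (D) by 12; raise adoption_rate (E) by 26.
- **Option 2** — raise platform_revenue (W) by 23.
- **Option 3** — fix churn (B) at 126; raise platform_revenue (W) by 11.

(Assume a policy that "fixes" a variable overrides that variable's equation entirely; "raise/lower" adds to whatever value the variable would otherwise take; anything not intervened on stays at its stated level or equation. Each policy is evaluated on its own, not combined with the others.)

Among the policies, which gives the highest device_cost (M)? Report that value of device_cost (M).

Option 1 (D + 12, E + 26):
  W = 125
  E = 16 + 26 = 42
  S = 115
  D = 213 − 125 + 2·42 − 4·115 (+12 from intervention) = -276
  B = 57 + 42 + 2·115 + 5·(-276) = -1051
  M = 208 + 115 − (-276) + 6·(-1051) = -5707
Option 2 (W + 23):
  W = 125 + 23 = 148
  E = 16
  S = 115
  D = 213 − 148 + 2·16 − 4·115 = -363
  B = 57 + 16 + 2·115 + 5·(-363) = -1512
  M = 208 + 115 − (-363) + 6·(-1512) = -8386
Option 3 (B := 126, W + 11):
  W = 125 + 11 = 136
  E = 16
  S = 115
  D = 213 − 136 + 2·16 − 4·115 = -351
  B = 126
  M = 208 + 115 − (-351) + 6·126 = 1430
Comparing — Option 1: M=-5707, Option 2: M=-8386, Option 3: M=1430. Highest is 1430 (Option 3).

1430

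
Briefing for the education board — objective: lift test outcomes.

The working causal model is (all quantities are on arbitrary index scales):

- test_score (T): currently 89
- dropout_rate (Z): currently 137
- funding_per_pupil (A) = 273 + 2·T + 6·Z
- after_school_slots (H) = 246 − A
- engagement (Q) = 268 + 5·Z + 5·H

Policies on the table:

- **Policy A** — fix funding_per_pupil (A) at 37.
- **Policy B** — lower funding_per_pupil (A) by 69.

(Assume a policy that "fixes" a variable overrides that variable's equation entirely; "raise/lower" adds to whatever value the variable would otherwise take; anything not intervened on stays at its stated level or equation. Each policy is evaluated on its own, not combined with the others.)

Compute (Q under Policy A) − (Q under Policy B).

Policy A (A := 37):
  T = 89
  Z = 137
  A = 37
  H = 246 − 37 = 209
  Q = 268 + 5·137 + 5·209 = 1998
Policy B (A − 69):
  T = 89
  Z = 137
  A = 273 + 2·89 + 6·137 (−69 from intervention) = 1204
  H = 246 − 1204 = -958
  Q = 268 + 5·137 + 5·(-958) = -3837
Q: 1998 − (-3837) = 5835

5835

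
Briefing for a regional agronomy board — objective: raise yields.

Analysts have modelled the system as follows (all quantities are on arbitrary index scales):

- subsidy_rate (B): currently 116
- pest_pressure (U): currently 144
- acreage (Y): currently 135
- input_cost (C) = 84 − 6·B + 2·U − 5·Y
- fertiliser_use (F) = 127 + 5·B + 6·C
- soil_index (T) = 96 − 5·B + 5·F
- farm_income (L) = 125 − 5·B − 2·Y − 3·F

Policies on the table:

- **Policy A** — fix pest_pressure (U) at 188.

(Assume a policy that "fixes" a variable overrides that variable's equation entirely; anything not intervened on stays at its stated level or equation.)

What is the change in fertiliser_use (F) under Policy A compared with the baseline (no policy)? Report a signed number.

Baseline:
  B = 116
  U = 144
  Y = 135
  C = 84 − 6·116 + 2·144 − 5·135 = -999
  F = 127 + 5·116 + 6·(-999) = -5287
Policy A (U := 188):
  B = 116
  U = 188
  Y = 135
  C = 84 − 6·116 + 2·188 − 5·135 = -911
  F = 127 + 5·116 + 6·(-911) = -4759
Change in F: -4759 − (-5287) = 528

528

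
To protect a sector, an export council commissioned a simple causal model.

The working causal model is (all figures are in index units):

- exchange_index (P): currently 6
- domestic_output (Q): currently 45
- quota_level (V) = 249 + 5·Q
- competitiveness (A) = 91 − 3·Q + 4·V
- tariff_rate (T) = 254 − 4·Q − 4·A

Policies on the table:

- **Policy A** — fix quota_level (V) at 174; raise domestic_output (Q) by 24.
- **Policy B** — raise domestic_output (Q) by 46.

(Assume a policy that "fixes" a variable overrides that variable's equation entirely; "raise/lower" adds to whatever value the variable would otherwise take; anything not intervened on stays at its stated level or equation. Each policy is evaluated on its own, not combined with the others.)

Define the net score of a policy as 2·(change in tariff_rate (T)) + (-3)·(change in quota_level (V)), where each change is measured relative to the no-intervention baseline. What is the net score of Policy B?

Baseline:
  Q = 45
  V = 249 + 5·45 = 474
  A = 91 − 3·45 + 4·474 = 1852
  T = 254 − 4·45 − 4·1852 = -7334
Policy B (Q + 46):
  Q = 45 + 46 = 91
  V = 249 + 5·91 = 704
  A = 91 − 3·91 + 4·704 = 2634
  T = 254 − 4·91 − 4·2634 = -10646
ΔT = -10646 − (-7334) = -3312; ΔV = 704 − 474 = 230
Score = 2·(-3312) + (-3)·230 = -7314

-7314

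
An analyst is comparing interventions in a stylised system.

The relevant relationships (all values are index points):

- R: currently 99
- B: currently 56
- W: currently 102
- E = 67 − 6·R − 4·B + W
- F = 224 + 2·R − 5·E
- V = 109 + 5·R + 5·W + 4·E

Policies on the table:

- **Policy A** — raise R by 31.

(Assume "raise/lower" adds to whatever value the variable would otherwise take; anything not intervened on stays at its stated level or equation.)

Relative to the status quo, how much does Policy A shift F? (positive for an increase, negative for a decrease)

Baseline:
  R = 99
  B = 56
  W = 102
  E = 67 − 6·99 − 4·56 + 102 = -649
  F = 224 + 2·99 − 5·(-649) = 3667
Policy A (R + 31):
  R = 99 + 31 = 130
  B = 56
  W = 102
  E = 67 − 6·130 − 4·56 + 102 = -835
  F = 224 + 2·130 − 5·(-835) = 4659
Change in F: 4659 − 3667 = 992

992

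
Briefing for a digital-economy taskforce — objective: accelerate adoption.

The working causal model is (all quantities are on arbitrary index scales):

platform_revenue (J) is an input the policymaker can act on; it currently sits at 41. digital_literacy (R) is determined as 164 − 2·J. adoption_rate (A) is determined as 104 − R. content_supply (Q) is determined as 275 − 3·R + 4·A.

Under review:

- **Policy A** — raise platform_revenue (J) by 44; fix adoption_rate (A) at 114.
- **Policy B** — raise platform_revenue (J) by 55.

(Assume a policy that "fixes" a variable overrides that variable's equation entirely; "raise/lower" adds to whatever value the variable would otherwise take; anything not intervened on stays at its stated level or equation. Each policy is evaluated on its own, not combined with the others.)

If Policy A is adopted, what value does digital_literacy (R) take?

Policy A (J + 44, A := 114):
  J = 41 + 44 = 85
  R = 164 − 2·85 = -6

-6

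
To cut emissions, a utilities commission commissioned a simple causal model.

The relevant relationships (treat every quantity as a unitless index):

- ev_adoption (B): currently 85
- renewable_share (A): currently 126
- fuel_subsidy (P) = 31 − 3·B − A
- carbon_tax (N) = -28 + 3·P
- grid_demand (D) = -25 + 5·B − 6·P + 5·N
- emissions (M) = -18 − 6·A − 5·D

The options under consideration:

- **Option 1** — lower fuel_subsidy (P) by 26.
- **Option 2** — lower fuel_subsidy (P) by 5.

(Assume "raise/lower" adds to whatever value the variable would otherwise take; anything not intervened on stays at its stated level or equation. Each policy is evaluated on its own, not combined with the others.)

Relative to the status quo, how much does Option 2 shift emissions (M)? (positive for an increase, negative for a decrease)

225

Baseline:
  B = 85
  A = 126
  P = 31 − 3·85 − 126 = -350
  N = -28 + 3·(-350) = -1078
  D = -25 + 5·85 − 6·(-350) + 5·(-1078) = -2890
  M = -18 − 6·126 − 5·(-2890) = 13676
Option 2 (P − 5):
  B = 85
  A = 126
  P = 31 − 3·85 − 126 (−5 from intervention) = -355
  N = -28 + 3·(-355) = -1093
  D = -25 + 5·85 − 6·(-355) + 5·(-1093) = -2935
  M = -18 − 6·126 − 5·(-2935) = 13901
Change in M: 13901 − 13676 = 225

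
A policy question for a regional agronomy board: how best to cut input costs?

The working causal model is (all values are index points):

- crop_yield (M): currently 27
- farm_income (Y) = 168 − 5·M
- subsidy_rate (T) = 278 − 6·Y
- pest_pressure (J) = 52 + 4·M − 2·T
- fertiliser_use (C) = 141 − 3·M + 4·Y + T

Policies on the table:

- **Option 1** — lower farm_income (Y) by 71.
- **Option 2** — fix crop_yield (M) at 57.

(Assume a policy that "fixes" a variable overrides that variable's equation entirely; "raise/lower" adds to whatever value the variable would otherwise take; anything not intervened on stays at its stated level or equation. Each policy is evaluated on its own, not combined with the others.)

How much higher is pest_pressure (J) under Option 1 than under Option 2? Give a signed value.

Option 1 (Y − 71):
  M = 27
  Y = 168 − 5·27 (−71 from intervention) = -38
  T = 278 − 6·(-38) = 506
  J = 52 + 4·27 − 2·506 = -852
Option 2 (M := 57):
  M = 57
  Y = 168 − 5·57 = -117
  T = 278 − 6·(-117) = 980
  J = 52 + 4·57 − 2·980 = -1680
J: -852 − (-1680) = 828

828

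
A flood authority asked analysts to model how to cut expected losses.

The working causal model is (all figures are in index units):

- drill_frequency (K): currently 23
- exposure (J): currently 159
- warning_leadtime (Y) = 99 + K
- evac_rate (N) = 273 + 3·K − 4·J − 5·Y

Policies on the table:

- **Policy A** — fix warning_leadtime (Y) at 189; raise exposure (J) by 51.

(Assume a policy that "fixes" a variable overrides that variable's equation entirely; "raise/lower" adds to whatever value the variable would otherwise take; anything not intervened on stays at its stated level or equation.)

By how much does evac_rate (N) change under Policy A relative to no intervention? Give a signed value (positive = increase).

-539

Baseline:
  K = 23
  J = 159
  Y = 99 + 23 = 122
  N = 273 + 3·23 − 4·159 − 5·122 = -904
Policy A (Y := 189, J + 51):
  K = 23
  J = 159 + 51 = 210
  Y = 189
  N = 273 + 3·23 − 4·210 − 5·189 = -1443
Change in N: -1443 − (-904) = -539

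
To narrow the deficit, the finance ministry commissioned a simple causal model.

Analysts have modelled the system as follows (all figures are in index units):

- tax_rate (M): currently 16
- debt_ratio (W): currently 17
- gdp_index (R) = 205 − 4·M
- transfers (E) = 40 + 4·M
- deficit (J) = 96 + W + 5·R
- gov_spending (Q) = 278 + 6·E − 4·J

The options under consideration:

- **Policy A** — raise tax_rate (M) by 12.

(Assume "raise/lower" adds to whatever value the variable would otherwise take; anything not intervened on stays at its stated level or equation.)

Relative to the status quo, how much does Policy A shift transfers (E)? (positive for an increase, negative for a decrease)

Baseline:
  M = 16
  E = 40 + 4·16 = 104
Policy A (M + 12):
  M = 16 + 12 = 28
  E = 40 + 4·28 = 152
Change in E: 152 − 104 = 48

48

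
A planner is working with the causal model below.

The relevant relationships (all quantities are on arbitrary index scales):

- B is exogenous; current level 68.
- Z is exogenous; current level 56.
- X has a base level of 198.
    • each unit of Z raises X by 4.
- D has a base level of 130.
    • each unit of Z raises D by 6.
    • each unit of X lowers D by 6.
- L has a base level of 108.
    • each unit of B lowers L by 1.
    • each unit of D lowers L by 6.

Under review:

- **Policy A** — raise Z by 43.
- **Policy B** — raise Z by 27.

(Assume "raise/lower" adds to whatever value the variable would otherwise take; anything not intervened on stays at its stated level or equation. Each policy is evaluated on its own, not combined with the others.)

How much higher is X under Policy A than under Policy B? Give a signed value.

64

Policy A (Z + 43):
  Z = 56 + 43 = 99
  X = 198 + 4·99 = 594
Policy B (Z + 27):
  Z = 56 + 27 = 83
  X = 198 + 4·83 = 530
X: 594 − 530 = 64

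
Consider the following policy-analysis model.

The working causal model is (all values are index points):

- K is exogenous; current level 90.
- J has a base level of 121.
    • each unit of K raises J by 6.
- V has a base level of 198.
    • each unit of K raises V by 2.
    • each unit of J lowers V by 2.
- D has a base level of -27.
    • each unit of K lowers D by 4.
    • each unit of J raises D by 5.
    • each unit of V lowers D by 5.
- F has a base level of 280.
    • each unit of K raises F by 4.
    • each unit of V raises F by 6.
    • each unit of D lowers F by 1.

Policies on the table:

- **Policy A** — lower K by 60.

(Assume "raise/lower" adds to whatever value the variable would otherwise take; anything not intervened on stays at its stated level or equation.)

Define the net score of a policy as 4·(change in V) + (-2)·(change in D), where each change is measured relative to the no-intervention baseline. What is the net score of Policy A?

11520

Baseline:
  K = 90
  J = 121 + 6·90 = 661
  V = 198 + 2·90 − 2·661 = -944
  D = -27 − 4·90 + 5·661 − 5·(-944) = 7638
Policy A (K − 60):
  K = 90 − 60 = 30
  J = 121 + 6·30 = 301
  V = 198 + 2·30 − 2·301 = -344
  D = -27 − 4·30 + 5·301 − 5·(-344) = 3078
ΔV = -344 − (-944) = 600; ΔD = 3078 − 7638 = -4560
Score = 4·600 + (-2)·(-4560) = 11520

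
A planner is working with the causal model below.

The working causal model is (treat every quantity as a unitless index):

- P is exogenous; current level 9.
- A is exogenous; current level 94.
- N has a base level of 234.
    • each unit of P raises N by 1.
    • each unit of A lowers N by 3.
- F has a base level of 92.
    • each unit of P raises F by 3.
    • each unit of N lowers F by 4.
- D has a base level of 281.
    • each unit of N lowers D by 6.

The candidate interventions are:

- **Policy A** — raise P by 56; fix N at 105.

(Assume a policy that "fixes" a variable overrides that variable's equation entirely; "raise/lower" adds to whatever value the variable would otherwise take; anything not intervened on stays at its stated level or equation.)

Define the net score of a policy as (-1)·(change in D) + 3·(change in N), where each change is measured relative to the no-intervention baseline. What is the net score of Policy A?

Baseline:
  P = 9
  A = 94
  N = 234 + 9 − 3·94 = -39
  D = 281 − 6·(-39) = 515
Policy A (P + 56, N := 105):
  P = 9 + 56 = 65
  A = 94
  N = 105
  D = 281 − 6·105 = -349
ΔD = -349 − 515 = -864; ΔN = 105 − (-39) = 144
Score = (-1)·(-864) + 3·144 = 1296

1296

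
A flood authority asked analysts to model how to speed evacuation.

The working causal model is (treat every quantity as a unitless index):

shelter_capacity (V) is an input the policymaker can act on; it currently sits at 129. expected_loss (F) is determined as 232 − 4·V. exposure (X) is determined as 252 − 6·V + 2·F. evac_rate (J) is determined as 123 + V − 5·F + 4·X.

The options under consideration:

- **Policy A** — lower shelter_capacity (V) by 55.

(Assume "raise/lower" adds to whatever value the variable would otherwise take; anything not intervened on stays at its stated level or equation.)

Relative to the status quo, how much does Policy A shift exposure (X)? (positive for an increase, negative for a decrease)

770

Baseline:
  V = 129
  F = 232 − 4·129 = -284
  X = 252 − 6·129 + 2·(-284) = -1090
Policy A (V − 55):
  V = 129 − 55 = 74
  F = 232 − 4·74 = -64
  X = 252 − 6·74 + 2·(-64) = -320
Change in X: -320 − (-1090) = 770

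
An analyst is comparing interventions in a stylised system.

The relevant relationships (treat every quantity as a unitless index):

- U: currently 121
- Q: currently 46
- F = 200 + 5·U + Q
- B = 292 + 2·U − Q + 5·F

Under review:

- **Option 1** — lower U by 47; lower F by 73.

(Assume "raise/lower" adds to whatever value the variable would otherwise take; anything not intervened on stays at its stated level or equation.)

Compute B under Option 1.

Option 1 (U − 47, F − 73):
  U = 121 − 47 = 74
  Q = 46
  F = 200 + 5·74 + 46 (−73 from intervention) = 543
  B = 292 + 2·74 − 46 + 5·543 = 3109

3109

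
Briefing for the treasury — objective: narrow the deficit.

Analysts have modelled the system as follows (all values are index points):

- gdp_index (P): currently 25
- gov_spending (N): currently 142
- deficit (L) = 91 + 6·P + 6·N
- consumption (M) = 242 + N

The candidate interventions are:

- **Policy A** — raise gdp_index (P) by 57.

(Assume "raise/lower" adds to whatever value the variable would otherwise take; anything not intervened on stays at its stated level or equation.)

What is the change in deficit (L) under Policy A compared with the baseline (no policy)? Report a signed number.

Baseline:
  P = 25
  N = 142
  L = 91 + 6·25 + 6·142 = 1093
Policy A (P + 57):
  P = 25 + 57 = 82
  N = 142
  L = 91 + 6·82 + 6·142 = 1435
Change in L: 1435 − 1093 = 342

342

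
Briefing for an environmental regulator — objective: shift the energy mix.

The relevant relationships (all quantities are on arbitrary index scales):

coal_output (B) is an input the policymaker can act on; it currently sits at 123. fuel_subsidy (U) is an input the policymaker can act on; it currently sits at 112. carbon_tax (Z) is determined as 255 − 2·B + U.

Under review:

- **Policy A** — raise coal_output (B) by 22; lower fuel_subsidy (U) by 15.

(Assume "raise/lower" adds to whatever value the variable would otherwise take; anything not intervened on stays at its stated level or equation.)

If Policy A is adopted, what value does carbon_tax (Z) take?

Policy A (B + 22, U − 15):
  B = 123 + 22 = 145
  U = 112 − 15 = 97
  Z = 255 − 2·145 + 97 = 62

62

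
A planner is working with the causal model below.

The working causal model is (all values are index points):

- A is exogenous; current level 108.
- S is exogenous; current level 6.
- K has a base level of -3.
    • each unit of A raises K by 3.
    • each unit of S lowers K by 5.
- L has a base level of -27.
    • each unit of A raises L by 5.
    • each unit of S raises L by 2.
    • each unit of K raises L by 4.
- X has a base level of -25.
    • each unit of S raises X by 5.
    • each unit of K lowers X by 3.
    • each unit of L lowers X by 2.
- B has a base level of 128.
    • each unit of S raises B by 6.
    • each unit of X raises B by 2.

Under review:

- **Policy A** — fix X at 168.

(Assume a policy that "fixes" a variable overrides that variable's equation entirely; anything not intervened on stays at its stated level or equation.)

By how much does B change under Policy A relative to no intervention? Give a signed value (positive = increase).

Baseline:
  A = 108
  S = 6
  K = -3 + 3·108 − 5·6 = 291
  L = -27 + 5·108 + 2·6 + 4·291 = 1689
  X = -25 + 5·6 − 3·291 − 2·1689 = -4246
  B = 128 + 6·6 + 2·(-4246) = -8328
Policy A (X := 168):
  A = 108
  S = 6
  K = -3 + 3·108 − 5·6 = 291
  L = -27 + 5·108 + 2·6 + 4·291 = 1689
  X = 168
  B = 128 + 6·6 + 2·168 = 500
Change in B: 500 − (-8328) = 8828

8828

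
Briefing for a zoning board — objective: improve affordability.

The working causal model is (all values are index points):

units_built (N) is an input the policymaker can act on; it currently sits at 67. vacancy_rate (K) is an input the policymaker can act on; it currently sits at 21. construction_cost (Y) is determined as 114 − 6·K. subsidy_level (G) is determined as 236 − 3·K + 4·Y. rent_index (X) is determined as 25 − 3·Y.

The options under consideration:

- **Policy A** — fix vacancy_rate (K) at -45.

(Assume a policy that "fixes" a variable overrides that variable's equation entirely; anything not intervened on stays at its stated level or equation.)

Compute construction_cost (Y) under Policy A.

384

Policy A (K := -45):
  K = -45
  Y = 114 − 6·(-45) = 384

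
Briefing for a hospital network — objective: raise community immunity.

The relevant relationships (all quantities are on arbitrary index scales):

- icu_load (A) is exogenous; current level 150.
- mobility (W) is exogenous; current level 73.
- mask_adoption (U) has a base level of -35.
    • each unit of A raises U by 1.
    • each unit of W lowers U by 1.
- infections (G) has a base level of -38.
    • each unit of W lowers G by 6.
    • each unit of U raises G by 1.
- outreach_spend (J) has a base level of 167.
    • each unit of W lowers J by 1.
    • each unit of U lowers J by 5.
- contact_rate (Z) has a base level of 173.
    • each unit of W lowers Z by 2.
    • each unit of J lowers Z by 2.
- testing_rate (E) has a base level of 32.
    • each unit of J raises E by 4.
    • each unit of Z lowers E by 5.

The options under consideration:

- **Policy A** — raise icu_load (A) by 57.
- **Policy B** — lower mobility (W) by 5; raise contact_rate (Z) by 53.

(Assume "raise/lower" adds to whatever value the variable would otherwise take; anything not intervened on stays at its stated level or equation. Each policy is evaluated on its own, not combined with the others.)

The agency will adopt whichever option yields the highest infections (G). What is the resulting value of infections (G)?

Policy A (A + 57):
  A = 150 + 57 = 207
  W = 73
  U = -35 + 207 − 73 = 99
  G = -38 − 6·73 + 99 = -377
Policy B (W − 5, Z + 53):
  A = 150
  W = 73 − 5 = 68
  U = -35 + 150 − 68 = 47
  G = -38 − 6·68 + 47 = -399
Comparing — Policy A: G=-377, Policy B: G=-399. Highest is -377 (Policy A).

-377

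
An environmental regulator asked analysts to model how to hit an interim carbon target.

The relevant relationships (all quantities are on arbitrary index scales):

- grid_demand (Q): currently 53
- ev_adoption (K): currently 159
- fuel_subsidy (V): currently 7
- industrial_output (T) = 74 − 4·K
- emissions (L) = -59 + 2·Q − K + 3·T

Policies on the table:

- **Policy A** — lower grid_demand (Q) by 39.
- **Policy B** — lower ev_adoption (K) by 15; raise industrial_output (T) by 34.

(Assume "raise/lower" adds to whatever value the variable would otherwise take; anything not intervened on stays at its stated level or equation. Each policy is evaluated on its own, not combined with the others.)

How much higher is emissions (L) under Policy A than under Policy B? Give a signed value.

-375

Policy A (Q − 39):
  Q = 53 − 39 = 14
  K = 159
  T = 74 − 4·159 = -562
  L = -59 + 2·14 − 159 + 3·(-562) = -1876
Policy B (K − 15, T + 34):
  Q = 53
  K = 159 − 15 = 144
  T = 74 − 4·144 (+34 from intervention) = -468
  L = -59 + 2·53 − 144 + 3·(-468) = -1501
L: -1876 − (-1501) = -375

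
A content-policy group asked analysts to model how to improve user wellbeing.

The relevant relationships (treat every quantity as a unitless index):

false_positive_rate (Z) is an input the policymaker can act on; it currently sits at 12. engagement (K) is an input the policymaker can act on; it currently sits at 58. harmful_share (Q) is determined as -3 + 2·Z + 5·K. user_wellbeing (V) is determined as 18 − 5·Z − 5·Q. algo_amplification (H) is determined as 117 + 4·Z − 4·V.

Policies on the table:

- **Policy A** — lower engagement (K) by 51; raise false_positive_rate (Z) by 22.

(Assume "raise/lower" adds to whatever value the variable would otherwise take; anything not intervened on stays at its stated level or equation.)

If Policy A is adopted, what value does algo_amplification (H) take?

2861

Policy A (K − 51, Z + 22):
  Z = 12 + 22 = 34
  K = 58 − 51 = 7
  Q = -3 + 2·34 + 5·7 = 100
  V = 18 − 5·34 − 5·100 = -652
  H = 117 + 4·34 − 4·(-652) = 2861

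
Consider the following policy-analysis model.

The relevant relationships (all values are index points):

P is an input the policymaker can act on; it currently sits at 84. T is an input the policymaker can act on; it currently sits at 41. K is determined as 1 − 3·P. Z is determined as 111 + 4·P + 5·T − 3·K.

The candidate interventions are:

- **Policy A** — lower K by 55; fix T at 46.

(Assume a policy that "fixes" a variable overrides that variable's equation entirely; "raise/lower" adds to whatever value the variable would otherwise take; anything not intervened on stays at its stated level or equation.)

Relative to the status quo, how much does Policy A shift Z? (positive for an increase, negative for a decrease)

Baseline:
  P = 84
  T = 41
  K = 1 − 3·84 = -251
  Z = 111 + 4·84 + 5·41 − 3·(-251) = 1405
Policy A (K − 55, T := 46):
  P = 84
  T = 46
  K = 1 − 3·84 (−55 from intervention) = -306
  Z = 111 + 4·84 + 5·46 − 3·(-306) = 1595
Change in Z: 1595 − 1405 = 190

190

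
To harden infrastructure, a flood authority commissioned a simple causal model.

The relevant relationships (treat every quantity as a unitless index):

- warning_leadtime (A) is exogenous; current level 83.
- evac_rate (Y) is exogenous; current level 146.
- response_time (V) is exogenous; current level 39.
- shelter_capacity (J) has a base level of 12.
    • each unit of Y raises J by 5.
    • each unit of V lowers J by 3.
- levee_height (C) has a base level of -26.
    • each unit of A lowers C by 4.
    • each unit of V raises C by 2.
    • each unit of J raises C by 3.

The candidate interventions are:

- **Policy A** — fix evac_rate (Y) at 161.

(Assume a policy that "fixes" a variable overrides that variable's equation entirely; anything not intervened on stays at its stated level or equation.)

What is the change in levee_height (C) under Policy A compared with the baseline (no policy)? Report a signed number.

225

Baseline:
  A = 83
  Y = 146
  V = 39
  J = 12 + 5·146 − 3·39 = 625
  C = -26 − 4·83 + 2·39 + 3·625 = 1595
Policy A (Y := 161):
  A = 83
  Y = 161
  V = 39
  J = 12 + 5·161 − 3·39 = 700
  C = -26 − 4·83 + 2·39 + 3·700 = 1820
Change in C: 1820 − 1595 = 225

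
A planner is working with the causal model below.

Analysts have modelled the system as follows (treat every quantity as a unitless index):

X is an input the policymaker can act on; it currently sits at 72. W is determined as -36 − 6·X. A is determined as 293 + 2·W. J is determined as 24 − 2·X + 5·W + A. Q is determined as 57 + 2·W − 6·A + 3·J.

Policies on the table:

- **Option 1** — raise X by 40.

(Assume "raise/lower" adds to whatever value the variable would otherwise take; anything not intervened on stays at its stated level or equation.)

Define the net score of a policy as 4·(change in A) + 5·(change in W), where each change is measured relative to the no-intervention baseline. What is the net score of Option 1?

-3120

Baseline:
  X = 72
  W = -36 − 6·72 = -468
  A = 293 + 2·(-468) = -643
Option 1 (X + 40):
  X = 72 + 40 = 112
  W = -36 − 6·112 = -708
  A = 293 + 2·(-708) = -1123
ΔA = -1123 − (-643) = -480; ΔW = -708 − (-468) = -240
Score = 4·(-480) + 5·(-240) = -3120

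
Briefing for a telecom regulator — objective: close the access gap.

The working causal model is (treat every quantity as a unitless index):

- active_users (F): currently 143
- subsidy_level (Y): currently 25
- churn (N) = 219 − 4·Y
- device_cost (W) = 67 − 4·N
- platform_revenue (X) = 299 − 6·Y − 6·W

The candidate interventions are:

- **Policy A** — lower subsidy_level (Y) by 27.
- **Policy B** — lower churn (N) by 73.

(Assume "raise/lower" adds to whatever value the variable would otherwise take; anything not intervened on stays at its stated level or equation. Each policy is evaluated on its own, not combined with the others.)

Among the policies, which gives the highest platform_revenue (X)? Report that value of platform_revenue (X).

Policy A (Y − 27):
  Y = 25 − 27 = -2
  N = 219 − 4·(-2) = 227
  W = 67 − 4·227 = -841
  X = 299 − 6·(-2) − 6·(-841) = 5357
Policy B (N − 73):
  Y = 25
  N = 219 − 4·25 (−73 from intervention) = 46
  W = 67 − 4·46 = -117
  X = 299 − 6·25 − 6·(-117) = 851
Comparing — Policy A: X=5357, Policy B: X=851. Highest is 5357 (Policy A).

5357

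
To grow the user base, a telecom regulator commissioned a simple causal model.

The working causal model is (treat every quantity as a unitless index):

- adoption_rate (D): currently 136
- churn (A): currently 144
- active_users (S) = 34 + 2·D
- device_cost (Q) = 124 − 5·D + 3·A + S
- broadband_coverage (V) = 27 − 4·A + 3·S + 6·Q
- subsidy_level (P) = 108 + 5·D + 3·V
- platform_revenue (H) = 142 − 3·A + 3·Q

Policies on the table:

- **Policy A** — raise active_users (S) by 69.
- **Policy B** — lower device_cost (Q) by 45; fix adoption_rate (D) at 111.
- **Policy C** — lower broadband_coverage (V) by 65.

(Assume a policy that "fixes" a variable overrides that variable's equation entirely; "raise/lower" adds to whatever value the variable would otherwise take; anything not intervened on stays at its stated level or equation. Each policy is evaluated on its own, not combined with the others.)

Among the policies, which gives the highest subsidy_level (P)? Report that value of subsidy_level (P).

Policy A (S + 69):
  D = 136
  A = 144
  S = 34 + 2·136 (+69 from intervention) = 375
  Q = 124 − 5·136 + 3·144 + 375 = 251
  V = 27 − 4·144 + 3·375 + 6·251 = 2082
  P = 108 + 5·136 + 3·2082 = 7034
Policy B (Q − 45, D := 111):
  D = 111
  A = 144
  S = 34 + 2·111 = 256
  Q = 124 − 5·111 + 3·144 + 256 (−45 from intervention) = 212
  V = 27 − 4·144 + 3·256 + 6·212 = 1491
  P = 108 + 5·111 + 3·1491 = 5136
Policy C (V − 65):
  D = 136
  A = 144
  S = 34 + 2·136 = 306
  Q = 124 − 5·136 + 3·144 + 306 = 182
  V = 27 − 4·144 + 3·306 + 6·182 (−65 from intervention) = 1396
  P = 108 + 5·136 + 3·1396 = 4976
Comparing — Policy A: P=7034, Policy B: P=5136, Policy C: P=4976. Highest is 7034 (Policy A).

7034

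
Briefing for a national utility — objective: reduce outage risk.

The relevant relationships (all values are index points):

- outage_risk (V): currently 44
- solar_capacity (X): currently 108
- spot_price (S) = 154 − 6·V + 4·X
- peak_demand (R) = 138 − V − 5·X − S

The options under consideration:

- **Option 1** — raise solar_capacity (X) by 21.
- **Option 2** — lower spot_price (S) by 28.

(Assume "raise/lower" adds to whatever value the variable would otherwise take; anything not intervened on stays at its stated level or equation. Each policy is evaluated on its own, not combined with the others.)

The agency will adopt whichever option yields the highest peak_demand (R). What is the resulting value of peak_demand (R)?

Option 1 (X + 21):
  V = 44
  X = 108 + 21 = 129
  S = 154 − 6·44 + 4·129 = 406
  R = 138 − 44 − 5·129 − 406 = -957
Option 2 (S − 28):
  V = 44
  X = 108
  S = 154 − 6·44 + 4·108 (−28 from intervention) = 294
  R = 138 − 44 − 5·108 − 294 = -740
Comparing — Option 1: R=-957, Option 2: R=-740. Highest is -740 (Option 2).

-740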